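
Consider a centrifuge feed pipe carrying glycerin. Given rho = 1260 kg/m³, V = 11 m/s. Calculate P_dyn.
Formula: P_{dyn} = \frac{1}{2} \rho V^2
P_dyn = 0.5·1260·11²/1000 = 76.23 kPa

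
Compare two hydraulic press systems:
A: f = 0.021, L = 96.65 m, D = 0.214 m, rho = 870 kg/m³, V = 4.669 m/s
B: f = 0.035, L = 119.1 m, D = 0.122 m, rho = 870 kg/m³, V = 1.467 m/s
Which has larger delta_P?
delta_P(A) = 89.94 kPa, delta_P(B) = 31.99 kPa. Answer: A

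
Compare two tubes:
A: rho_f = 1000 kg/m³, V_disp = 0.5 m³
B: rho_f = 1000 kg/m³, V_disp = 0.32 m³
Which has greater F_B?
F_B(A) = 4905 N, F_B(B) = 3139 N. Answer: A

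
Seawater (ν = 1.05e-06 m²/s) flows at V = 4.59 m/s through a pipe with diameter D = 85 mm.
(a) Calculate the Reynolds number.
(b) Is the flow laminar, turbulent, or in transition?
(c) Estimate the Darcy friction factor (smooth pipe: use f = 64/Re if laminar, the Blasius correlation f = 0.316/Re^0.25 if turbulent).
(a) Re = V·D/ν = 4.59·0.085/1.05e-06 = 371570
(b) Flow regime: turbulent (Re > 4000)
(c) Friction factor: f = 0.316/Re^0.25 = 0.316/371570^0.25 = 0.0128 (Blasius is strictly valid for Re ≲ 1e5; used here as the smooth-pipe estimate the problem specifies)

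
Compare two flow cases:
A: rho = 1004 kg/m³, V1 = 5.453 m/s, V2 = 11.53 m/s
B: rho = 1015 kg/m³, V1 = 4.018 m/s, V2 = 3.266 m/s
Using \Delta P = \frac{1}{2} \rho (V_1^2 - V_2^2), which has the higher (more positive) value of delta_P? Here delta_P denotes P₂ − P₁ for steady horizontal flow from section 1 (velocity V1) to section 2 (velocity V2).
delta_P(A) = -51.81 kPa, delta_P(B) = 2.78 kPa. Answer: B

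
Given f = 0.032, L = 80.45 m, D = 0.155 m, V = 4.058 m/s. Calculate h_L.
Formula: h_L = f \frac{L}{D} \frac{V^2}{2g}
h_L = 0.032·(80.45/0.155)·4.058²/(2·9.81) = 13.94 m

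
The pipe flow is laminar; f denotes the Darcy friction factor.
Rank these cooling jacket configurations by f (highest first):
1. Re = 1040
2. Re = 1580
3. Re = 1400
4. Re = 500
Case 1: f = 0.06154
Case 2: f = 0.04051
Case 3: f = 0.04571
Case 4: f = 0.128
Ranking (highest first): 4, 1, 3, 2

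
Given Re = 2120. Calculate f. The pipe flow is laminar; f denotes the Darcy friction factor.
Formula: f = \frac{64}{Re}
f = 64/2120 = 0.03019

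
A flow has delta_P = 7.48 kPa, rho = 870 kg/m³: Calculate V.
Formula: V = \sqrt{\frac{2 \Delta P}{\rho}}
V = √(2·(7.48·1000)/870) = 4.147 m/s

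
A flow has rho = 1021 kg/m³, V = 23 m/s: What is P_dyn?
Formula: P_{dyn} = \frac{1}{2} \rho V^2
P_dyn = 0.5·1021·23²/1000 = 270.1 kPa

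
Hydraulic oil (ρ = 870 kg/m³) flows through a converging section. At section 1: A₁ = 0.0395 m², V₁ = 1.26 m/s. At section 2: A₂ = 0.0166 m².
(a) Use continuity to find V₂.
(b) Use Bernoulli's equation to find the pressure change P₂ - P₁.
(a) Continuity: A₁V₁=A₂V₂ -> V₂=A₁V₁/A₂=0.0395*1.26/0.0166=3.00 m/s
(b) Bernoulli: P₂-P₁=0.5*rho*(V₁^2-V₂^2)/1000=0.5*870*(1.26^2-3.00^2)/1000=-3.224 kPa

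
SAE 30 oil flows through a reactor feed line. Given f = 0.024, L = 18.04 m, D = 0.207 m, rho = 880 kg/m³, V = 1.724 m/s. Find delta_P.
Formula: \Delta P = f \frac{L}{D} \frac{\rho V^2}{2}
delta_P = 0.024·(18.04/0.207)·0.5·880·1.724²/1000 = 2.735 kPa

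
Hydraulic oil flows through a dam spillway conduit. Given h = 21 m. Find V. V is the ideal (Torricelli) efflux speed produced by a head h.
Formula: V = \sqrt{2 g h}
V = √(2·9.81·21) = 20.3 m/s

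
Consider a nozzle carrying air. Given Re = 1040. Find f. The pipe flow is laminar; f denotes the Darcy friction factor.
Formula: f = \frac{64}{Re}
f = 64/1040 = 0.06154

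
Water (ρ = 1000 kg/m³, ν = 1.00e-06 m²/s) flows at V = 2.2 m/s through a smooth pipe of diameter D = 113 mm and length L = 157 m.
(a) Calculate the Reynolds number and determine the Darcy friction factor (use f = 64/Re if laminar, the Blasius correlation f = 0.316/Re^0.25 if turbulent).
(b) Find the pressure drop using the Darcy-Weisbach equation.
(a) Re = V·D/ν = 2.2·0.113/1.00e-06 = 248600 → turbulent (Re > 4000); f = 0.316/Re^0.25 = 0.316/248600^0.25 = 0.014152 (Blasius is strictly valid for Re ≲ 1e5; used here as the smooth-pipe estimate the problem specifies)
(b) Darcy-Weisbach: ΔP = f·(L/D)·½ρV²/1000 = 0.014152·(157/0.113)·½·1000·2.2²/1000 = 47.58 kPa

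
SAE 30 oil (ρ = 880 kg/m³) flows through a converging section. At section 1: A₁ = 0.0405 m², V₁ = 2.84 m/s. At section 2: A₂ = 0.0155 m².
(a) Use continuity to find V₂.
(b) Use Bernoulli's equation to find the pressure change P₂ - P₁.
(a) Continuity: A₁V₁=A₂V₂ -> V₂=A₁V₁/A₂=0.0405*2.84/0.0155=7.42 m/s
(b) Bernoulli: P₂-P₁=0.5*rho*(V₁^2-V₂^2)/1000=0.5*880*(2.84^2-7.42^2)/1000=-20.68 kPa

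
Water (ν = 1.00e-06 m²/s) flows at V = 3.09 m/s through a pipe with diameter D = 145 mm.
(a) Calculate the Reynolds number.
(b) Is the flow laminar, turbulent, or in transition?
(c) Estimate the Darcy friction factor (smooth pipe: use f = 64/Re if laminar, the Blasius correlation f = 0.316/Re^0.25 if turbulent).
(a) Re = V·D/ν = 3.09·0.145/1.00e-06 = 448050
(b) Flow regime: turbulent (Re > 4000)
(c) Friction factor: f = 0.316/Re^0.25 = 0.316/448050^0.25 = 0.01221 (Blasius is strictly valid for Re ≲ 1e5; used here as the smooth-pipe estimate the problem specifies)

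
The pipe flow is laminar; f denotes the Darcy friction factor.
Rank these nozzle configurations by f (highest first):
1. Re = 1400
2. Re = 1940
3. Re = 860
Case 1: f = 0.04571
Case 2: f = 0.03299
Case 3: f = 0.07442
Ranking (highest first): 3, 1, 2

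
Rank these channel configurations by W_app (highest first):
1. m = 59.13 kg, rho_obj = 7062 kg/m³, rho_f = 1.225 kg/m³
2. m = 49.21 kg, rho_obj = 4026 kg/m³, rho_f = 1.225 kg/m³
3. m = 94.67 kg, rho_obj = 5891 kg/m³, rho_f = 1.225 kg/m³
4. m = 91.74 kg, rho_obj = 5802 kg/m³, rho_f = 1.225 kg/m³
Case 1: W_app = 580 N
Case 2: W_app = 482.6 N
Case 3: W_app = 928.5 N
Case 4: W_app = 899.8 N
Ranking (highest first): 3, 4, 1, 2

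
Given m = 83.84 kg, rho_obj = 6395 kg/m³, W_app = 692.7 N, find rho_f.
Formula: W_{app} = mg\left(1 - \frac{\rho_f}{\rho_{obj}}\right)
Substituting knowns: 692.7 = 83.84·9.81·(1 − rho_f/6395)
Solving for rho_f: rho_f = 6395·(1 − 692.7/(83.84·9.81)) = 1009 kg/m³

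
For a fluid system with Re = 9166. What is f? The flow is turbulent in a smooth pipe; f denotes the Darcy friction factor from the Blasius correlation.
Formula: f = \frac{0.316}{Re^{0.25}}
f = 0.316/9166^0.25 = 0.0323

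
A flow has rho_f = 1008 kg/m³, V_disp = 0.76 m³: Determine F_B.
Formula: F_B = \rho_f g V_{disp}
F_B = 1008·9.81·0.76 = 7515 N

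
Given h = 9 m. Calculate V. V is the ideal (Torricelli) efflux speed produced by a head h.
Formula: V = \sqrt{2 g h}
V = √(2·9.81·9) = 13.29 m/s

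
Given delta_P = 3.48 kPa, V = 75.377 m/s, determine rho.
Formula: V = \sqrt{\frac{2 \Delta P}{\rho}}
Substituting knowns: 75.377 = √(2·(3.48·1000)/rho)
Solving for rho: rho = 2·(3.48·1000)/75.377² = 1.225 kg/m³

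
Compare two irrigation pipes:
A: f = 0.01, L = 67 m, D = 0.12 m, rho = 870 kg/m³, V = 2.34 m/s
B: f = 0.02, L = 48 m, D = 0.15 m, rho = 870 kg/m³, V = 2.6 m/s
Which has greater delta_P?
delta_P(A) = 13.3 kPa, delta_P(B) = 18.82 kPa. Answer: B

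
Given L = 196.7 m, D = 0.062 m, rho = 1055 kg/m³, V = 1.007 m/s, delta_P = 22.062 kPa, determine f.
Formula: \Delta P = f \frac{L}{D} \frac{\rho V^2}{2}
Substituting knowns: 22.062 = f·(196.7/0.062)·0.5·1055·1.007²/1000
Solving for f: f = (22.062·1000)/((196.7/0.062)·0.5·1055·1.007²) = 0.013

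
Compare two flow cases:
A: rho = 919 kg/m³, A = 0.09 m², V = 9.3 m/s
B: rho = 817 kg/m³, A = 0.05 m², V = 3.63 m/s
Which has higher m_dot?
m_dot(A) = 769.2 kg/s, m_dot(B) = 148.3 kg/s. Answer: A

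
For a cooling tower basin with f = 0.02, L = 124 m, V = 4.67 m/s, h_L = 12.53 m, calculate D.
Formula: h_L = f \frac{L}{D} \frac{V^2}{2g}
Substituting knowns: 12.53 = 0.02·(124/D)·4.67²/(2·9.81)
Solving for D: D = 0.02·124·4.67²/(2·9.81·12.53) = 0.22 m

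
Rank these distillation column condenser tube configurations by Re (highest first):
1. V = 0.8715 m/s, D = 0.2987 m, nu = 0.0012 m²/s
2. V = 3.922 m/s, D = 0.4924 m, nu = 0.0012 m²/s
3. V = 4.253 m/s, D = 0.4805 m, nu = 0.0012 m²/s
Case 1: Re = 216.9
Case 2: Re = 1609
Case 3: Re = 1703
Ranking (highest first): 3, 2, 1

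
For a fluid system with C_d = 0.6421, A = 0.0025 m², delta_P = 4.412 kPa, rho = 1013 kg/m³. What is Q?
Formula: Q = C_d A \sqrt{\frac{2 \Delta P}{\rho}}
Q = 0.6421·0.0025·√(2·(4.412·1000)/1013)·1000 = 4.738 L/s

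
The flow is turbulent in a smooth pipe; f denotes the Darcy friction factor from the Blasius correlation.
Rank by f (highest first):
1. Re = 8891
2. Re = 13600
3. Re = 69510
Case 1: f = 0.03254
Case 2: f = 0.02926
Case 3: f = 0.01946
Ranking (highest first): 1, 2, 3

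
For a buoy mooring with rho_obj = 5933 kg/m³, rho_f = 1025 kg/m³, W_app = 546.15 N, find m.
Formula: W_{app} = mg\left(1 - \frac{\rho_f}{\rho_{obj}}\right)
Substituting knowns: 546.15 = m·9.81·(1 − 1025/5933)
Solving for m: m = 546.15/(9.81·(1 − 1025/5933)) = 67.3 kg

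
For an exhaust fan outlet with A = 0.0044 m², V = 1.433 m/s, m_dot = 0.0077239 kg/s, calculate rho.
Formula: \dot{m} = \rho A V
Substituting knowns: 0.0077239 = rho·0.0044·1.433
Solving for rho: rho = 0.0077239/(0.0044·1.433) = 1.225 kg/m³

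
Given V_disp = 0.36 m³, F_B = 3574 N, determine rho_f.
Formula: F_B = \rho_f g V_{disp}
Substituting knowns: 3574 = rho_f·9.81·0.36
Solving for rho_f: rho_f = 3574/(9.81·0.36) = 1012 kg/m³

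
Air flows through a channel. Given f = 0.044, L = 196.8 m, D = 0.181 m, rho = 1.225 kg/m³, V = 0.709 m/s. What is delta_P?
Formula: \Delta P = f \frac{L}{D} \frac{\rho V^2}{2}
delta_P = 0.044·(196.8/0.181)·0.5·1.225·0.709²/1000 = 0.01473 kPa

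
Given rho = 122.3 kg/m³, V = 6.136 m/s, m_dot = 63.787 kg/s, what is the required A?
Formula: \dot{m} = \rho A V
Substituting knowns: 63.787 = 122.3·A·6.136
Solving for A: A = 63.787/(122.3·6.136) = 0.085 m²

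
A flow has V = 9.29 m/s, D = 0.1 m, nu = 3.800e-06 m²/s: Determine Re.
Formula: Re = \frac{V D}{\nu}
Re = 9.29·0.1/3.800e-06 = 244474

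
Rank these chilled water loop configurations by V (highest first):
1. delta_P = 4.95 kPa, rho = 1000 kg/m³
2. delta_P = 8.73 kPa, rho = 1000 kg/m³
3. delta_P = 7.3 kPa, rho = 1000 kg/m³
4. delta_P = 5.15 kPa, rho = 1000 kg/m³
Case 1: V = 3.146 m/s
Case 2: V = 4.179 m/s
Case 3: V = 3.821 m/s
Case 4: V = 3.209 m/s
Ranking (highest first): 2, 3, 4, 1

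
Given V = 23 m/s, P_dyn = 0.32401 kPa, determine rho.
Formula: P_{dyn} = \frac{1}{2} \rho V^2
Substituting knowns: 0.32401 = 0.5·rho·23²/1000
Solving for rho: rho = 2·(0.32401·1000)/23² = 1.225 kg/m³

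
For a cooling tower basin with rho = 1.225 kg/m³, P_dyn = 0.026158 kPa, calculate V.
Formula: P_{dyn} = \frac{1}{2} \rho V^2
Substituting knowns: 0.026158 = 0.5·1.225·V²/1000
Solving for V: V = √(2·(0.026158·1000)/1.225) = 6.535 m/s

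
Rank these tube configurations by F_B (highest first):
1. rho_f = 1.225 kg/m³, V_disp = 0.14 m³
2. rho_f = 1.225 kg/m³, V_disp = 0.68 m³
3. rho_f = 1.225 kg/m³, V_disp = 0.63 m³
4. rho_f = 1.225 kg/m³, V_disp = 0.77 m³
Case 1: F_B = 1.682 N
Case 2: F_B = 8.172 N
Case 3: F_B = 7.571 N
Case 4: F_B = 9.253 N
Ranking (highest first): 4, 2, 3, 1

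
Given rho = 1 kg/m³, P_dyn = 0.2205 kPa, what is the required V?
Formula: P_{dyn} = \frac{1}{2} \rho V^2
Substituting knowns: 0.2205 = 0.5·1·V²/1000
Solving for V: V = √(2·(0.2205·1000)/1) = 21 m/s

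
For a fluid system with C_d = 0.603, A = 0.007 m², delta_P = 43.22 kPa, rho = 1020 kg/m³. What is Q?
Formula: Q = C_d A \sqrt{\frac{2 \Delta P}{\rho}}
Q = 0.603·0.007·√(2·(43.22·1000)/1020)·1000 = 38.86 L/s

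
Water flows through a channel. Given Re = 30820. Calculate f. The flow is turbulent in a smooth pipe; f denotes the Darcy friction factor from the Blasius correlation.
Formula: f = \frac{0.316}{Re^{0.25}}
f = 0.316/30820^0.25 = 0.02385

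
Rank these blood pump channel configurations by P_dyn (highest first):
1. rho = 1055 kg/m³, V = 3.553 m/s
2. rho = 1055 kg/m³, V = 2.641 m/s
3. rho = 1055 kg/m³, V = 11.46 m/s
Case 1: P_dyn = 6.659 kPa
Case 2: P_dyn = 3.679 kPa
Case 3: P_dyn = 69.28 kPa
Ranking (highest first): 3, 1, 2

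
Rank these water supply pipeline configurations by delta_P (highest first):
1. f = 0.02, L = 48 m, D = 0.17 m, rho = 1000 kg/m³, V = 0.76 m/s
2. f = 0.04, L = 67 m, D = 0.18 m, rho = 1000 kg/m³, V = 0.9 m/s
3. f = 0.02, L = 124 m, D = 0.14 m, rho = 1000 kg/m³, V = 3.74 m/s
Case 1: delta_P = 1.631 kPa
Case 2: delta_P = 6.03 kPa
Case 3: delta_P = 123.9 kPa
Ranking (highest first): 3, 2, 1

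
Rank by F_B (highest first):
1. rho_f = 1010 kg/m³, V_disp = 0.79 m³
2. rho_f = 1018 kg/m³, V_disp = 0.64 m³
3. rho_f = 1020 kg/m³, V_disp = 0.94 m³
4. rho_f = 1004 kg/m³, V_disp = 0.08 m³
Case 1: F_B = 7827 N
Case 2: F_B = 6391 N
Case 3: F_B = 9406 N
Case 4: F_B = 787.9 N
Ranking (highest first): 3, 1, 2, 4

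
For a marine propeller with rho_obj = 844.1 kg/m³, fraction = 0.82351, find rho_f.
Formula: f_{sub} = \frac{\rho_{obj}}{\rho_f}
Substituting knowns: 0.82351 = 844.1/rho_f
Solving for rho_f: rho_f = 844.1/0.82351 = 1025 kg/m³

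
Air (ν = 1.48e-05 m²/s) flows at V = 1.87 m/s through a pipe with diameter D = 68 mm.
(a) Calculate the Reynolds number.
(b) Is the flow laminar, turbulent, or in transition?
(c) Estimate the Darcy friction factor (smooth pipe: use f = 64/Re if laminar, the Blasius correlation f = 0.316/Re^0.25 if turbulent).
(a) Re = V·D/ν = 1.87·0.068/1.48e-05 = 8591.9
(b) Flow regime: turbulent (Re > 4000)
(c) Friction factor: f = 0.316/Re^0.25 = 0.316/8591.9^0.25 = 0.03282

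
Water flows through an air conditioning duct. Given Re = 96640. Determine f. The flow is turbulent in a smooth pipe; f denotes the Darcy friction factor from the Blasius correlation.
Formula: f = \frac{0.316}{Re^{0.25}}
f = 0.316/96640^0.25 = 0.01792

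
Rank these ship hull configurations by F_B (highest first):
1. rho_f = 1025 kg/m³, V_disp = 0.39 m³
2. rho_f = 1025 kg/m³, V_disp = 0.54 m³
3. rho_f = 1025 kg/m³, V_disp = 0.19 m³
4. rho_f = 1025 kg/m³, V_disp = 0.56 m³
Case 1: F_B = 3922 N
Case 2: F_B = 5430 N
Case 3: F_B = 1910 N
Case 4: F_B = 5631 N
Ranking (highest first): 4, 2, 1, 3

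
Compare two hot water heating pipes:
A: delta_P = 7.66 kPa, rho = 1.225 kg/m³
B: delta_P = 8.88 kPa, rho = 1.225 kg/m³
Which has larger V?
V(A) = 111.8 m/s, V(B) = 120.4 m/s. Answer: B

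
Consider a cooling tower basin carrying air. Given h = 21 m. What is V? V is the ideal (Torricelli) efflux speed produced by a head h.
Formula: V = \sqrt{2 g h}
V = √(2·9.81·21) = 20.3 m/s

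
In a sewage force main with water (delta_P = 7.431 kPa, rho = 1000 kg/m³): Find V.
Formula: V = \sqrt{\frac{2 \Delta P}{\rho}}
V = √(2·(7.431·1000)/1000) = 3.855 m/s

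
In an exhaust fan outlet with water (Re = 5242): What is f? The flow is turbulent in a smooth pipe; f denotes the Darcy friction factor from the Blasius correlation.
Formula: f = \frac{0.316}{Re^{0.25}}
f = 0.316/5242^0.25 = 0.03714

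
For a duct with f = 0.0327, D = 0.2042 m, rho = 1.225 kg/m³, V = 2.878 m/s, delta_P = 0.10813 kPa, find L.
Formula: \Delta P = f \frac{L}{D} \frac{\rho V^2}{2}
Substituting knowns: 0.10813 = 0.0327·(L/0.2042)·0.5·1.225·2.878²/1000
Solving for L: L = (0.10813·1000)·0.2042/(0.0327·0.5·1.225·2.878²) = 133.1 m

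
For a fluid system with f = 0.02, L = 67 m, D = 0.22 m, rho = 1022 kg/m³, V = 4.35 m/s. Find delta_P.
Formula: \Delta P = f \frac{L}{D} \frac{\rho V^2}{2}
delta_P = 0.02·(67/0.22)·0.5·1022·4.35²/1000 = 58.9 kPa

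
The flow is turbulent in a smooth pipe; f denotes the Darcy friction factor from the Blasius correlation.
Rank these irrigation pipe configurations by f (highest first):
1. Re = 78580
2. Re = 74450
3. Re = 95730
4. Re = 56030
Case 1: f = 0.01887
Case 2: f = 0.01913
Case 3: f = 0.01796
Case 4: f = 0.02054
Ranking (highest first): 4, 2, 1, 3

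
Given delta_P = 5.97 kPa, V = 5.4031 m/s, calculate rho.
Formula: V = \sqrt{\frac{2 \Delta P}{\rho}}
Substituting knowns: 5.4031 = √(2·(5.97·1000)/rho)
Solving for rho: rho = 2·(5.97·1000)/5.4031² = 409 kg/m³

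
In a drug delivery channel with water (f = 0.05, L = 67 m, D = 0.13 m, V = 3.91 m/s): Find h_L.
Formula: h_L = f \frac{L}{D} \frac{V^2}{2g}
h_L = 0.05·(67/0.13)·3.91²/(2·9.81) = 20.08 m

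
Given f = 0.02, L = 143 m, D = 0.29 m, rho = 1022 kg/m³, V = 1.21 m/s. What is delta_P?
Formula: \Delta P = f \frac{L}{D} \frac{\rho V^2}{2}
delta_P = 0.02·(143/0.29)·0.5·1022·1.21²/1000 = 7.378 kPa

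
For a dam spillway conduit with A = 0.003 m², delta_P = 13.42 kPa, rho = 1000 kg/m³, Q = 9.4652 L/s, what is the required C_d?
Formula: Q = C_d A \sqrt{\frac{2 \Delta P}{\rho}}
Substituting knowns: 9.4652 = C_d·0.003·√(2·(13.42·1000)/1000)·1000
Solving for C_d: C_d = (9.4652/1000)/(0.003·√(2·(13.42·1000)/1000)) = 0.609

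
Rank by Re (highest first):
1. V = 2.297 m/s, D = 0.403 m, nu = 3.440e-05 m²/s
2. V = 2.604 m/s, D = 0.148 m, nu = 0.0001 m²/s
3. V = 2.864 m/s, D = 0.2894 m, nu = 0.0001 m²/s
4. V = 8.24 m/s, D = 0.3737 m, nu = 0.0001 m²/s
Case 1: Re = 26910
Case 2: Re = 3854
Case 3: Re = 8288
Case 4: Re = 30793
Ranking (highest first): 4, 1, 3, 2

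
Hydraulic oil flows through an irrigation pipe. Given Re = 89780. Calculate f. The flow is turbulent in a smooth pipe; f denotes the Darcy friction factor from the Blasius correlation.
Formula: f = \frac{0.316}{Re^{0.25}}
f = 0.316/89780^0.25 = 0.01826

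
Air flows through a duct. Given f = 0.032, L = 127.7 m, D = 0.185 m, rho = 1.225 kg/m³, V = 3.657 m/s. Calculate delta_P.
Formula: \Delta P = f \frac{L}{D} \frac{\rho V^2}{2}
delta_P = 0.032·(127.7/0.185)·0.5·1.225·3.657²/1000 = 0.1809 kPa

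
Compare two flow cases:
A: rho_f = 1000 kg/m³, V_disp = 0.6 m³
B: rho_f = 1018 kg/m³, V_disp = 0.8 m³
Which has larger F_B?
F_B(A) = 5886 N, F_B(B) = 7989 N. Answer: B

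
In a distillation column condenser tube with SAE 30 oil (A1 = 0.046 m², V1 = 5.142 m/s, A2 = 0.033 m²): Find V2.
Formula: V_2 = \frac{A_1 V_1}{A_2}
V2 = 0.046·5.142/0.033 = 7.168 m/s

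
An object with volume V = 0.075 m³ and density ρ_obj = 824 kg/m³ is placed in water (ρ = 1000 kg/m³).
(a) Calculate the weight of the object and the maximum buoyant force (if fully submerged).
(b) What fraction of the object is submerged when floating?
(a) W=rho_obj*g*V=824*9.81*0.075=606.3 N; F_B(max)=rho*g*V=1000*9.81*0.075=735.8 N
(b) Floating fraction=rho_obj/rho=824/1000=0.824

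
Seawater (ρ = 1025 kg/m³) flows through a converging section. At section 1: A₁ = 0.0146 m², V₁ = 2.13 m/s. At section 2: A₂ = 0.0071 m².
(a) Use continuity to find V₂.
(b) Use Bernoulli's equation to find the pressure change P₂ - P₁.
(a) Continuity: A₁V₁=A₂V₂ -> V₂=A₁V₁/A₂=0.0146*2.13/0.0071=4.38 m/s
(b) Bernoulli: P₂-P₁=0.5*rho*(V₁^2-V₂^2)/1000=0.5*1025*(2.13^2-4.38^2)/1000=-7.507 kPa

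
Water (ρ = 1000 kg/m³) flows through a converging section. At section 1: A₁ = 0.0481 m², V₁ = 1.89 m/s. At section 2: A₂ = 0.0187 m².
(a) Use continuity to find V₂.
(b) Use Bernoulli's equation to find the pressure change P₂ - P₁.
(a) Continuity: A₁V₁=A₂V₂ -> V₂=A₁V₁/A₂=0.0481*1.89/0.0187=4.86 m/s
(b) Bernoulli: P₂-P₁=0.5*rho*(V₁^2-V₂^2)/1000=0.5*1000*(1.89^2-4.86^2)/1000=-10.02 kPa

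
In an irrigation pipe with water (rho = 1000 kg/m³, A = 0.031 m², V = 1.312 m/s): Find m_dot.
Formula: \dot{m} = \rho A V
m_dot = 1000·0.031·1.312 = 40.67 kg/s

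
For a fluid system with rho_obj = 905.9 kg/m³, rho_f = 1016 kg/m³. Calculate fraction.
Formula: f_{sub} = \frac{\rho_{obj}}{\rho_f}
fraction = 905.9/1016 = 0.8916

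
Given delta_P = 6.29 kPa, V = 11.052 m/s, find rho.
Formula: V = \sqrt{\frac{2 \Delta P}{\rho}}
Substituting knowns: 11.052 = √(2·(6.29·1000)/rho)
Solving for rho: rho = 2·(6.29·1000)/11.052² = 103 kg/m³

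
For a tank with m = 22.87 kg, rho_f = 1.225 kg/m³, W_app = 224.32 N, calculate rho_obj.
Formula: W_{app} = mg\left(1 - \frac{\rho_f}{\rho_{obj}}\right)
Substituting knowns: 224.32 = 22.87·9.81·(1 − 1.225/rho_obj)
Solving for rho_obj: rho_obj = 1.225/(1 − 224.32/(22.87·9.81)) = 7920 kg/m³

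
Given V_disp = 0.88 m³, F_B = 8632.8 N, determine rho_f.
Formula: F_B = \rho_f g V_{disp}
Substituting knowns: 8632.8 = rho_f·9.81·0.88
Solving for rho_f: rho_f = 8632.8/(9.81·0.88) = 1000 kg/m³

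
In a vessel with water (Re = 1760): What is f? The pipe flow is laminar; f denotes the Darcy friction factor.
Formula: f = \frac{64}{Re}
f = 64/1760 = 0.03636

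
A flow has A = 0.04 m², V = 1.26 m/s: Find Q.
Formula: Q = A V
Q = 0.04·1.26·1000 = 50.4 L/s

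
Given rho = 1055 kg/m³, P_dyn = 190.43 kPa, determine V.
Formula: P_{dyn} = \frac{1}{2} \rho V^2
Substituting knowns: 190.43 = 0.5·1055·V²/1000
Solving for V: V = √(2·(190.43·1000)/1055) = 19 m/s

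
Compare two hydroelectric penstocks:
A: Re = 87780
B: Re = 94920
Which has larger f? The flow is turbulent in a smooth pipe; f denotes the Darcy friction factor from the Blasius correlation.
f(A) = 0.01836, f(B) = 0.018. Answer: A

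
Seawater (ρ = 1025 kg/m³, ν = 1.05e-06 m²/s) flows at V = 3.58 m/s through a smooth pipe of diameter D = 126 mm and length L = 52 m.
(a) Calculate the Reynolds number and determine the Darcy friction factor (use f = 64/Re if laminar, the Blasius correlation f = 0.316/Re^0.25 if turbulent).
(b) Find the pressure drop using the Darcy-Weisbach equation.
(a) Re = V·D/ν = 3.58·0.126/1.05e-06 = 429600 → turbulent (Re > 4000); f = 0.316/Re^0.25 = 0.316/429600^0.25 = 0.012343 (Blasius is strictly valid for Re ≲ 1e5; used here as the smooth-pipe estimate the problem specifies)
(b) Darcy-Weisbach: ΔP = f·(L/D)·½ρV²/1000 = 0.012343·(52/0.126)·½·1025·3.58²/1000 = 33.46 kPa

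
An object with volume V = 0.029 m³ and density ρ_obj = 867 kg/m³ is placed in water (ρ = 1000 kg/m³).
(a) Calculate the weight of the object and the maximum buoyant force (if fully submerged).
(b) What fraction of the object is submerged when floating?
(a) W=rho_obj*g*V=867*9.81*0.029=246.7 N; F_B(max)=rho*g*V=1000*9.81*0.029=284.5 N
(b) Floating fraction=rho_obj/rho=867/1000=0.867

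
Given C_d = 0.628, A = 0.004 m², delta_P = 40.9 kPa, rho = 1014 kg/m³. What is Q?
Formula: Q = C_d A \sqrt{\frac{2 \Delta P}{\rho}}
Q = 0.628·0.004·√(2·(40.9·1000)/1014)·1000 = 22.56 L/s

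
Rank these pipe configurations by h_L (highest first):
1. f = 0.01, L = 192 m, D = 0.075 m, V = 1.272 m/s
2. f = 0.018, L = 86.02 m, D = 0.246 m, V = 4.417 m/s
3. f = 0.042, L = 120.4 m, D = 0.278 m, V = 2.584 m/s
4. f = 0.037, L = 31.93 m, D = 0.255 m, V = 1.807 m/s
Case 1: h_L = 2.111 m
Case 2: h_L = 6.259 m
Case 3: h_L = 6.19 m
Case 4: h_L = 0.771 m
Ranking (highest first): 2, 3, 1, 4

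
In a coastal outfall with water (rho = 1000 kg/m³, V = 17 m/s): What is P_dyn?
Formula: P_{dyn} = \frac{1}{2} \rho V^2
P_dyn = 0.5·1000·17²/1000 = 144.5 kPa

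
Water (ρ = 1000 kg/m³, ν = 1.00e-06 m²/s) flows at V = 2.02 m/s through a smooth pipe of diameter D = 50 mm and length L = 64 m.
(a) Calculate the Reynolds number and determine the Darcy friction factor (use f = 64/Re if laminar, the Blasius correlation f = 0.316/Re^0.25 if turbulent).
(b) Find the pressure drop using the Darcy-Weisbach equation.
(a) Re = V·D/ν = 2.02·0.05/1.00e-06 = 101000 → turbulent (Re > 4000); f = 0.316/Re^0.25 = 0.316/101000^0.25 = 0.017726 (Blasius is strictly valid for Re ≲ 1e5; used here as the smooth-pipe estimate the problem specifies)
(b) Darcy-Weisbach: ΔP = f·(L/D)·½ρV²/1000 = 0.017726·(64/0.050)·½·1000·2.02²/1000 = 46.29 kPa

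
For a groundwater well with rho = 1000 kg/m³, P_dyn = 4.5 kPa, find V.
Formula: P_{dyn} = \frac{1}{2} \rho V^2
Substituting knowns: 4.5 = 0.5·1000·V²/1000
Solving for V: V = √(2·(4.5·1000)/1000) = 3 m/s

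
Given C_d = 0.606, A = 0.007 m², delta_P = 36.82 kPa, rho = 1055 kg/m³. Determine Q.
Formula: Q = C_d A \sqrt{\frac{2 \Delta P}{\rho}}
Q = 0.606·0.007·√(2·(36.82·1000)/1055)·1000 = 35.44 L/s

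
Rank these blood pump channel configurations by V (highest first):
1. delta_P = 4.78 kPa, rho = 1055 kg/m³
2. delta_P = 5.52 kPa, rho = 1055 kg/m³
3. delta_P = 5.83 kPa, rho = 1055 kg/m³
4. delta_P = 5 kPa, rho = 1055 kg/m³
Case 1: V = 3.01 m/s
Case 2: V = 3.235 m/s
Case 3: V = 3.324 m/s
Case 4: V = 3.079 m/s
Ranking (highest first): 3, 2, 4, 1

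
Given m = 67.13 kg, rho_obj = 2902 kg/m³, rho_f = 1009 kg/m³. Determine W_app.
Formula: W_{app} = mg\left(1 - \frac{\rho_f}{\rho_{obj}}\right)
W_app = 67.13·9.81·(1 − 1009/2902) = 429.6 N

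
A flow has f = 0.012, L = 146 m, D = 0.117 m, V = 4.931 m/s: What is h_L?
Formula: h_L = f \frac{L}{D} \frac{V^2}{2g}
h_L = 0.012·(146/0.117)·4.931²/(2·9.81) = 18.56 m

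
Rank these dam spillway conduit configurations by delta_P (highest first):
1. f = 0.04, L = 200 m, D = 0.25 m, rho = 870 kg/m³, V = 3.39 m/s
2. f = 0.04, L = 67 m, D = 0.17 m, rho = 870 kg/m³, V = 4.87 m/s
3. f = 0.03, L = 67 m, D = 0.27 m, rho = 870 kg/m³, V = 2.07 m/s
Case 1: delta_P = 160 kPa
Case 2: delta_P = 162.6 kPa
Case 3: delta_P = 13.88 kPa
Ranking (highest first): 2, 1, 3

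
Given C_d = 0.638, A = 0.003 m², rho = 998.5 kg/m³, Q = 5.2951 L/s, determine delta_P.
Formula: Q = C_d A \sqrt{\frac{2 \Delta P}{\rho}}
Substituting knowns: 5.2951 = 0.638·0.003·√(2·(delta_P·1000)/998.5)·1000
Solving for delta_P: delta_P = ((5.2951/1000)/(0.638·0.003))²·998.5/2/1000 = 3.821 kPa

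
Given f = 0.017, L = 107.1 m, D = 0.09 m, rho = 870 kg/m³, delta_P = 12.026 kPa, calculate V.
Formula: \Delta P = f \frac{L}{D} \frac{\rho V^2}{2}
Substituting knowns: 12.026 = 0.017·(107.1/0.09)·0.5·870·V²/1000
Solving for V: V = √((12.026·1000)/(0.017·(107.1/0.09)·0.5·870)) = 1.169 m/s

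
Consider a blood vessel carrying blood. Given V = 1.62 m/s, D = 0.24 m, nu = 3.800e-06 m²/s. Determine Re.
Formula: Re = \frac{V D}{\nu}
Re = 1.62·0.24/3.800e-06 = 102316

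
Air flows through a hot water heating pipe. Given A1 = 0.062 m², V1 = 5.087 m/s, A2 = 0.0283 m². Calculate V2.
Formula: V_2 = \frac{A_1 V_1}{A_2}
V2 = 0.062·5.087/0.0283 = 11.14 m/s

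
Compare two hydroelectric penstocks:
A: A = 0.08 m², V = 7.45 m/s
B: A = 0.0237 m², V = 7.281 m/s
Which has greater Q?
Q(A) = 596 L/s, Q(B) = 172.6 L/s. Answer: A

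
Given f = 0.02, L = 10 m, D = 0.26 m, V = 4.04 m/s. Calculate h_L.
Formula: h_L = f \frac{L}{D} \frac{V^2}{2g}
h_L = 0.02·(10/0.26)·4.04²/(2·9.81) = 0.6399 m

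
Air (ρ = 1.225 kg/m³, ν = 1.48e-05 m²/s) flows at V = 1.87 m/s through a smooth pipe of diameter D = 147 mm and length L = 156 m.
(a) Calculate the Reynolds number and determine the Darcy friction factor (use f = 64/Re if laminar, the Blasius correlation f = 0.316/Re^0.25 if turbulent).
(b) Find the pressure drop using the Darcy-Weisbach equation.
(a) Re = V·D/ν = 1.87·0.147/1.48e-05 = 18574 → turbulent (Re > 4000); f = 0.316/Re^0.25 = 0.316/18574^0.25 = 0.027068
(b) Darcy-Weisbach: ΔP = f·(L/D)·½ρV²/1000 = 0.027068·(156/0.147)·½·1.225·1.87²/1000 = 0.06153 kPa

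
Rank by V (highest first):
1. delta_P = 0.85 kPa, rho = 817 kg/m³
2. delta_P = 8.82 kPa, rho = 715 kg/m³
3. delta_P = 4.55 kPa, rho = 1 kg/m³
Case 1: V = 1.442 m/s
Case 2: V = 4.967 m/s
Case 3: V = 95.39 m/s
Ranking (highest first): 3, 2, 1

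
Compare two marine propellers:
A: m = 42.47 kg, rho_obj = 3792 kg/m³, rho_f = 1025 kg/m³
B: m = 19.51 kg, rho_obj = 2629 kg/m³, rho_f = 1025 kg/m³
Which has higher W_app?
W_app(A) = 304 N, W_app(B) = 116.8 N. Answer: A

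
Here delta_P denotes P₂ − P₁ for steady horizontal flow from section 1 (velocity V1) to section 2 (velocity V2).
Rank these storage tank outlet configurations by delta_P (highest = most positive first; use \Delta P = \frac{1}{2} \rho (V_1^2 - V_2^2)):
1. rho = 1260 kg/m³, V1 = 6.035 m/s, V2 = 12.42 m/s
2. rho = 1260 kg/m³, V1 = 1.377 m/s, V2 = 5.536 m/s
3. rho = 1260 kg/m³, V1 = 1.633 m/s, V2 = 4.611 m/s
Case 1: delta_P = -74.24 kPa
Case 2: delta_P = -18.11 kPa
Case 3: delta_P = -11.71 kPa
Ranking (highest first): 3, 2, 1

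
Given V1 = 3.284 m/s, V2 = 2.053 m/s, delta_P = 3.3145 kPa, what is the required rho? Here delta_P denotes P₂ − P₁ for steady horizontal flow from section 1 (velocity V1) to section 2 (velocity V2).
Formula: \Delta P = \frac{1}{2} \rho (V_1^2 - V_2^2)
Substituting knowns: 3.3145 = 0.5·rho·(3.284² − 2.053²)/1000
Solving for rho: rho = 2·(3.3145·1000)/(3.284² − 2.053²) = 1009 kg/m³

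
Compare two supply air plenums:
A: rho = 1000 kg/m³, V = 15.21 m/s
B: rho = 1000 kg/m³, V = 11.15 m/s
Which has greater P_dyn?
P_dyn(A) = 115.7 kPa, P_dyn(B) = 62.16 kPa. Answer: A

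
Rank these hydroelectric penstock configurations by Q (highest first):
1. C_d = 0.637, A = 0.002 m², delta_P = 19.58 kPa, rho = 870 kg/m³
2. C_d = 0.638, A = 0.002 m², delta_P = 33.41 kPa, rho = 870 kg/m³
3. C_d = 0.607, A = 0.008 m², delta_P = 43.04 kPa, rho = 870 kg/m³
Case 1: Q = 8.547 L/s
Case 2: Q = 11.18 L/s
Case 3: Q = 48.3 L/s
Ranking (highest first): 3, 2, 1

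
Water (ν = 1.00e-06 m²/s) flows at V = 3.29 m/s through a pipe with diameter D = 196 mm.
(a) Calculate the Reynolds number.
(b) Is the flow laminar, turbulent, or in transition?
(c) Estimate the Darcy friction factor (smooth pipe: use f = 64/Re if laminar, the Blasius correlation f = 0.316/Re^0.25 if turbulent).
(a) Re = V·D/ν = 3.29·0.196/1.00e-06 = 644840
(b) Flow regime: turbulent (Re > 4000)
(c) Friction factor: f = 0.316/Re^0.25 = 0.316/644840^0.25 = 0.01115 (Blasius is strictly valid for Re ≲ 1e5; used here as the smooth-pipe estimate the problem specifies)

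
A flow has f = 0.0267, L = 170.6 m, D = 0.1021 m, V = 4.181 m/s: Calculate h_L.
Formula: h_L = f \frac{L}{D} \frac{V^2}{2g}
h_L = 0.0267·(170.6/0.1021)·4.181²/(2·9.81) = 39.75 m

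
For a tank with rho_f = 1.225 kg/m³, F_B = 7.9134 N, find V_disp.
Formula: F_B = \rho_f g V_{disp}
Substituting knowns: 7.9134 = 1.225·9.81·V_disp
Solving for V_disp: V_disp = 7.9134/(1.225·9.81) = 0.6585 m³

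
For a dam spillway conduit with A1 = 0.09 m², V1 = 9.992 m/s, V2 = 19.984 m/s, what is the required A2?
Formula: V_2 = \frac{A_1 V_1}{A_2}
Substituting knowns: 19.984 = 0.09·9.992/A2
Solving for A2: A2 = 0.09·9.992/19.984 = 0.045 m²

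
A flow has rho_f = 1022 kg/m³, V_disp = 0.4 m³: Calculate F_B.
Formula: F_B = \rho_f g V_{disp}
F_B = 1022·9.81·0.4 = 4010 N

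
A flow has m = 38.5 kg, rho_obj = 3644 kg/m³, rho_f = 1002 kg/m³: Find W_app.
Formula: W_{app} = mg\left(1 - \frac{\rho_f}{\rho_{obj}}\right)
W_app = 38.5·9.81·(1 − 1002/3644) = 273.8 N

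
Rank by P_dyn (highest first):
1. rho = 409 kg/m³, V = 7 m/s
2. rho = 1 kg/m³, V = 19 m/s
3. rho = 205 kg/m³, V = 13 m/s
Case 1: P_dyn = 10.02 kPa
Case 2: P_dyn = 0.1805 kPa
Case 3: P_dyn = 17.32 kPa
Ranking (highest first): 3, 1, 2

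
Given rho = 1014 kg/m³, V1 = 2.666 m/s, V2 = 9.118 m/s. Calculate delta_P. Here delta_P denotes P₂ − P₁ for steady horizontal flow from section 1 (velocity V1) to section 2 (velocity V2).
Formula: \Delta P = \frac{1}{2} \rho (V_1^2 - V_2^2)
delta_P = 0.5·1014·(2.666² − 9.118²)/1000 = -38.55 kPa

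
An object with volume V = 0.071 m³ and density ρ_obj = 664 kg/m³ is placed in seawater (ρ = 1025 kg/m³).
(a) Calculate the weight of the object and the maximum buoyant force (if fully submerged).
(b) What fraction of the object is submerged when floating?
(a) W=rho_obj*g*V=664*9.81*0.071=462.5 N; F_B(max)=rho*g*V=1025*9.81*0.071=713.9 N
(b) Floating fraction=rho_obj/rho=664/1025=0.648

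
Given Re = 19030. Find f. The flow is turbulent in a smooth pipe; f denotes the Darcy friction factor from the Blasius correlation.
Formula: f = \frac{0.316}{Re^{0.25}}
f = 0.316/19030^0.25 = 0.0269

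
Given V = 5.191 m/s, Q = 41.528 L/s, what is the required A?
Formula: Q = A V
Substituting knowns: 41.528 = A·5.191·1000
Solving for A: A = (41.528/1000)/5.191 = 0.008 m²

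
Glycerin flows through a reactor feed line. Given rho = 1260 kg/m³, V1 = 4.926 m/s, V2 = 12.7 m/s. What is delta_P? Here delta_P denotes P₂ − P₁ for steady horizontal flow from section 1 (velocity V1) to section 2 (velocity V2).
Formula: \Delta P = \frac{1}{2} \rho (V_1^2 - V_2^2)
delta_P = 0.5·1260·(4.926² − 12.7²)/1000 = -86.33 kPa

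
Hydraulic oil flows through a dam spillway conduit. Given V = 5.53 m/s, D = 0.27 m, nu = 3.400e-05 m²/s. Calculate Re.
Formula: Re = \frac{V D}{\nu}
Re = 5.53·0.27/3.400e-05 = 43915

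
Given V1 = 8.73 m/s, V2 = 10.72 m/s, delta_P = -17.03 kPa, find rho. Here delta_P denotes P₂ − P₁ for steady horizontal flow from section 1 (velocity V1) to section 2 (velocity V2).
Formula: \Delta P = \frac{1}{2} \rho (V_1^2 - V_2^2)
Substituting knowns: -17.03 = 0.5·rho·(8.73² − 10.72²)/1000
Solving for rho: rho = 2·(-17.03·1000)/(8.73² − 10.72²) = 880 kg/m³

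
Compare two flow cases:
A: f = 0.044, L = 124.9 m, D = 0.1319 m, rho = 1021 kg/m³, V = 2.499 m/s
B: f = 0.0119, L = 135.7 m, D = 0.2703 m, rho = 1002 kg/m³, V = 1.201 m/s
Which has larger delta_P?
delta_P(A) = 132.8 kPa, delta_P(B) = 4.317 kPa. Answer: A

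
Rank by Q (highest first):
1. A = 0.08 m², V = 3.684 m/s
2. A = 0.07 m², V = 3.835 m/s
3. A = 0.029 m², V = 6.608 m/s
Case 1: Q = 294.7 L/s
Case 2: Q = 268.5 L/s
Case 3: Q = 191.6 L/s
Ranking (highest first): 1, 2, 3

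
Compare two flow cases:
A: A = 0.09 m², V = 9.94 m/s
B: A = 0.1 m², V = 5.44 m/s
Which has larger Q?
Q(A) = 894.6 L/s, Q(B) = 544 L/s. Answer: A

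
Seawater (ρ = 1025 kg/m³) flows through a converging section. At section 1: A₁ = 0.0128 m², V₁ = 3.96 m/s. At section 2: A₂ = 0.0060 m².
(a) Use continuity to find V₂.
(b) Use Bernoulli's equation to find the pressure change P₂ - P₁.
(a) Continuity: A₁V₁=A₂V₂ -> V₂=A₁V₁/A₂=0.0128*3.96/0.0060=8.45 m/s
(b) Bernoulli: P₂-P₁=0.5*rho*(V₁^2-V₂^2)/1000=0.5*1025*(3.96^2-8.45^2)/1000=-28.56 kPa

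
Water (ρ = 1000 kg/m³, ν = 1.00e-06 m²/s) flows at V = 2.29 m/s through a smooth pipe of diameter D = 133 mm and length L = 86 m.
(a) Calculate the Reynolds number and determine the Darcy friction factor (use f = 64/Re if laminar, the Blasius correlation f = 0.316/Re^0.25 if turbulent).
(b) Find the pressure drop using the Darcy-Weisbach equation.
(a) Re = V·D/ν = 2.29·0.133/1.00e-06 = 304570 → turbulent (Re > 4000); f = 0.316/Re^0.25 = 0.316/304570^0.25 = 0.013451 (Blasius is strictly valid for Re ≲ 1e5; used here as the smooth-pipe estimate the problem specifies)
(b) Darcy-Weisbach: ΔP = f·(L/D)·½ρV²/1000 = 0.013451·(86/0.133)·½·1000·2.29²/1000 = 22.81 kPa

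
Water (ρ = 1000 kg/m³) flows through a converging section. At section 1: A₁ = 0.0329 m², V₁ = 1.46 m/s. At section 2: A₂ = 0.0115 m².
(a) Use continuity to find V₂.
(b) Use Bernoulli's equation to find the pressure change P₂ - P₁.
(a) Continuity: A₁V₁=A₂V₂ -> V₂=A₁V₁/A₂=0.0329*1.46/0.0115=4.18 m/s
(b) Bernoulli: P₂-P₁=0.5*rho*(V₁^2-V₂^2)/1000=0.5*1000*(1.46^2-4.18^2)/1000=-7.67 kPa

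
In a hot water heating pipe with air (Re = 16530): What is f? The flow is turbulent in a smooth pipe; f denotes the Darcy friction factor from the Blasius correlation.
Formula: f = \frac{0.316}{Re^{0.25}}
f = 0.316/16530^0.25 = 0.02787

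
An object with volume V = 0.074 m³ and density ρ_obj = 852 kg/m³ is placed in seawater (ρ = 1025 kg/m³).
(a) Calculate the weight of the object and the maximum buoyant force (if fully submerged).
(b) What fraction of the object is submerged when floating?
(a) W=rho_obj*g*V=852*9.81*0.074=618.5 N; F_B(max)=rho*g*V=1025*9.81*0.074=744.1 N
(b) Floating fraction=rho_obj/rho=852/1025=0.831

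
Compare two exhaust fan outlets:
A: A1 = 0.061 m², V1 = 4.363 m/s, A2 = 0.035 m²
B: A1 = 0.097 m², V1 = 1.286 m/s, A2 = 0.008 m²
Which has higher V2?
V2(A) = 7.604 m/s, V2(B) = 15.59 m/s. Answer: B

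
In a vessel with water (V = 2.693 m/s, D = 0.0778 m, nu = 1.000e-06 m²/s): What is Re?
Formula: Re = \frac{V D}{\nu}
Re = 2.693·0.0778/1.000e-06 = 209515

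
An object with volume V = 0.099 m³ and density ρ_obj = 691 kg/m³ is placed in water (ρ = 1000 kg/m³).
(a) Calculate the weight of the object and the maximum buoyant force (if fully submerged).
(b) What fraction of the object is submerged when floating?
(a) W=rho_obj*g*V=691*9.81*0.099=671.1 N; F_B(max)=rho*g*V=1000*9.81*0.099=971.2 N
(b) Floating fraction=rho_obj/rho=691/1000=0.691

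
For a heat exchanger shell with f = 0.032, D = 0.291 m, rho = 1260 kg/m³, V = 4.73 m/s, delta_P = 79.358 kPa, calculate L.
Formula: \Delta P = f \frac{L}{D} \frac{\rho V^2}{2}
Substituting knowns: 79.358 = 0.032·(L/0.291)·0.5·1260·4.73²/1000
Solving for L: L = (79.358·1000)·0.291/(0.032·0.5·1260·4.73²) = 51.2 m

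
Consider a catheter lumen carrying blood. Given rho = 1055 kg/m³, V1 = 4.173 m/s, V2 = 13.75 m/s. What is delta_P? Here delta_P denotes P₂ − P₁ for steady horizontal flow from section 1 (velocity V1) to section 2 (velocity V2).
Formula: \Delta P = \frac{1}{2} \rho (V_1^2 - V_2^2)
delta_P = 0.5·1055·(4.173² − 13.75²)/1000 = -90.54 kPa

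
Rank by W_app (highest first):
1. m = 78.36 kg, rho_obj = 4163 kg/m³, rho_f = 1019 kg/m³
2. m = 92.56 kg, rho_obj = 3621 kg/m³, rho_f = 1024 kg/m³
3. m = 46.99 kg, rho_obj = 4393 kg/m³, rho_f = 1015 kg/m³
Case 1: W_app = 580.5 N
Case 2: W_app = 651.2 N
Case 3: W_app = 354.5 N
Ranking (highest first): 2, 1, 3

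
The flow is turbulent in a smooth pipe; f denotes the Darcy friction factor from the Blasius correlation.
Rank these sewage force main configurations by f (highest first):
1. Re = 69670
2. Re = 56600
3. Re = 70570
Case 1: f = 0.01945
Case 2: f = 0.02049
Case 3: f = 0.01939
Ranking (highest first): 2, 1, 3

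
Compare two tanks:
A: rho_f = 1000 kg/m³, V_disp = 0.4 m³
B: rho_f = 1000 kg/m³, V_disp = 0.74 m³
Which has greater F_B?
F_B(A) = 3924 N, F_B(B) = 7259 N. Answer: B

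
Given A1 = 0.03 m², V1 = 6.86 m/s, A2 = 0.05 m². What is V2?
Formula: V_2 = \frac{A_1 V_1}{A_2}
V2 = 0.03·6.86/0.05 = 4.116 m/s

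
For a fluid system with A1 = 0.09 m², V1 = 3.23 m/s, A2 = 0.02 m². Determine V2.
Formula: V_2 = \frac{A_1 V_1}{A_2}
V2 = 0.09·3.23/0.02 = 14.54 m/s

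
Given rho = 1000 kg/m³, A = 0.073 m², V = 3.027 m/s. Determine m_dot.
Formula: \dot{m} = \rho A V
m_dot = 1000·0.073·3.027 = 221 kg/s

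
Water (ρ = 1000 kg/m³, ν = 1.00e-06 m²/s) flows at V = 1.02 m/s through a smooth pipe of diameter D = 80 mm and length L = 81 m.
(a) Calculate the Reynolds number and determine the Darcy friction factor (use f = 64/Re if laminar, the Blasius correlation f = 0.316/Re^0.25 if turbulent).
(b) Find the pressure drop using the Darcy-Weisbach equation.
(a) Re = V·D/ν = 1.02·0.08/1.00e-06 = 81600 → turbulent (Re > 4000); f = 0.316/Re^0.25 = 0.316/81600^0.25 = 0.018697
(b) Darcy-Weisbach: ΔP = f·(L/D)·½ρV²/1000 = 0.018697·(81/0.080)·½·1000·1.02²/1000 = 9.848 kPa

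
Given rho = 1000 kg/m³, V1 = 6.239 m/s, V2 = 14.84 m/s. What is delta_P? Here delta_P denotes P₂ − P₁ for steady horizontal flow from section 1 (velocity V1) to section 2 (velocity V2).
Formula: \Delta P = \frac{1}{2} \rho (V_1^2 - V_2^2)
delta_P = 0.5·1000·(6.239² − 14.84²)/1000 = -90.65 kPa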